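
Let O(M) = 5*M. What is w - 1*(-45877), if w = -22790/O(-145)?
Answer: 6656723/145 ≈ 45908.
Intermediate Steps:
w = 4558/145 (w = -22790/(5*(-145)) = -22790/(-725) = -22790*(-1/725) = 4558/145 ≈ 31.434)
w - 1*(-45877) = 4558/145 - 1*(-45877) = 4558/145 + 45877 = 6656723/145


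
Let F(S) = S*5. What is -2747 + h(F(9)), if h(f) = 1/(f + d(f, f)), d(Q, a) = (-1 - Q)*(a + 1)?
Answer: -5689038/2071 ≈ -2747.0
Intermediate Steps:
d(Q, a) = (1 + a)*(-1 - Q) (d(Q, a) = (-1 - Q)*(1 + a) = (1 + a)*(-1 - Q))
F(S) = 5*S
h(f) = 1/(-1 - f - f**2) (h(f) = 1/(f + (-1 - f - f - f*f)) = 1/(f + (-1 - f - f - f**2)) = 1/(f + (-1 - f**2 - 2*f)) = 1/(-1 - f - f**2))
-2747 + h(F(9)) = -2747 - 1/(1 + 5*9 + (5*9)**2) = -2747 - 1/(1 + 45 + 45**2) = -2747 - 1/(1 + 45 + 2025) = -2747 - 1/2071 = -5689038/2071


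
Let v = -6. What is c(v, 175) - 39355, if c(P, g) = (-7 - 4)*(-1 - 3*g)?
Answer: -33569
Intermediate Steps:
c(P, g) = 11 + 33*g (c(P, g) = -11*(-1 - 3*g) = 11 + 33*g)
c(v, 175) - 39355 = (11 + 33*175) - 39355 = (11 + 5775) - 39355 = 5786 - 39355 = -33569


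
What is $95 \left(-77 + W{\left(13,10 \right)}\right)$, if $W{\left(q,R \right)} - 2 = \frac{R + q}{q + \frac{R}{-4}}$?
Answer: $- \frac{145255}{21} \approx -6916.9$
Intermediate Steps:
$W{\left(q,R \right)} = 2 + \frac{R + q}{q - \frac{R}{4}}$ ($W{\left(q,R \right)} = 2 + \frac{R + q}{q + \frac{R}{-4}} = 2 + \frac{R + q}{q + R \left(- \frac{1}{4}\right)} = 2 + \frac{R + q}{q - \frac{R}{4}}$)
$95 \left(-77 + W{\left(13,10 \right)}\right) = 95 \left(-77 + \frac{2 \left(10 + 6 \cdot 13\right)}{\left(-1\right) 10 + 4 \cdot 13}\right) = 95 \left(-77 + \frac{2 \left(10 + 78\right)}{-10 + 52}\right) = 95 \left(-77 + 2 \cdot \frac{1}{42} \cdot 88\right) = 95 \left(-77 + \frac{88}{21}\right) = 95 \left(- \frac{1529}{21}\right) = - \frac{145255}{21}$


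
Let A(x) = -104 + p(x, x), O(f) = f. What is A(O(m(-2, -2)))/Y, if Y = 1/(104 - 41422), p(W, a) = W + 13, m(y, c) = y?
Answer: 3842574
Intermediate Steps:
p(W, a) = 13 + W
A(x) = -91 + x (A(x) = -104 + (13 + x) = -91 + x)
Y = -1/41318 (Y = 1/(-41318) = -1/41318 ≈ -2.4203e-5)
A(O(m(-2, -2)))/Y = (-91 - 2)/(-1/41318) = -93*(-41318) = 3842574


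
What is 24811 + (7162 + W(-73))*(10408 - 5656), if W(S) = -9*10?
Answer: 33630955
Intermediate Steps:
W(S) = -90
24811 + (7162 + W(-73))*(10408 - 5656) = 24811 + (7162 - 90)*(10408 - 5656) = 24811 + 7072*4752 = 24811 + 33606144 = 33630955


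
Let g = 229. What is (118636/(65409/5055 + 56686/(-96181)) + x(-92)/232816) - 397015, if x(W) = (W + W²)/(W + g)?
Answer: -6183047909052904923911/15960003905783484 ≈ -3.8741e+5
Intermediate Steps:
x(W) = (W + W²)/(229 + W) (x(W) = (W + W²)/(W + 229) = (W + W²)/(229 + W))
(118636/(65409/5055 + 56686/(-96181)) + x(-92)/232816) - 397015 = (118636/(65409/5055 + 56686/(-96181)) - 92*(1 - 92)/(229 - 92)/232816) - 397015 = (118636/(65409*(1/5055) + 56686*(-1/96181)) - 92*(-91)/137*(1/232816)) - 397015 = (118636/(21803/1685 - 56686/96181) - 92*1/137*(-91)*(1/232816)) - 397015 = (118636/(2001518433/162064985) + (8372/137)*(1/232816)) - 397015 = (118636*(162064985/2001518433) + 2093/7973948) - 397015 = (19226741560460/2001518433 + 2093/7973948) - 397015 = 153313041601724976349/15960003905783484 - 397015 = -6183047909052904923911/15960003905783484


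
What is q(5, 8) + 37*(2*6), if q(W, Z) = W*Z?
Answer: 484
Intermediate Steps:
q(5, 8) + 37*(2*6) = 5*8 + 37*(2*6) = 40 + 37*12 = 40 + 444 = 484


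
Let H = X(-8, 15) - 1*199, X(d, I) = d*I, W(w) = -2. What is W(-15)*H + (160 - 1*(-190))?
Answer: 988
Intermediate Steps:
X(d, I) = I*d
H = -319 (H = 15*(-8) - 1*199 = -120 - 199 = -319)
W(-15)*H + (160 - 1*(-190)) = -2*(-319) + (160 - 1*(-190)) = 638 + (160 + 190) = 638 + 350 = 988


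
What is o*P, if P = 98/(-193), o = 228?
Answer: -22344/193 ≈ -115.77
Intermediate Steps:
P = -98/193 (P = 98*(-1/193) = -98/193 ≈ -0.50777)
o*P = 228*(-98/193) = -22344/193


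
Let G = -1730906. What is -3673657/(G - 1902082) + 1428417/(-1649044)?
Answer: 108575026739/748869632934 ≈ 0.14499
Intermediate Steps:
-3673657/(G - 1902082) + 1428417/(-1649044) = -3673657/(-1730906 - 1902082) + 1428417/(-1649044) = -3673657/(-3632988) + 1428417*(-1/1649044) = -3673657*(-1/3632988) - 1428417/1649044 = 3673657/3632988 - 1428417/1649044 = 108575026739/748869632934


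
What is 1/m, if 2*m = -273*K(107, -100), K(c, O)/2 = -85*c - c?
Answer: 1/2512146 ≈ 3.9807e-7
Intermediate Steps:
K(c, O) = -172*c (K(c, O) = 2*(-85*c - c) = 2*(-86*c) = -172*c)
m = 2512146 (m = (-(-46956)*107)/2 = (-273*(-18404))/2 = (½)*5024292 = 2512146)
1/m = 1/2512146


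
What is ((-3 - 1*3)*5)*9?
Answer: -270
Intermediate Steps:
((-3 - 1*3)*5)*9 = ((-3 - 3)*5)*9 = -6*5*9 = -30*9 = -270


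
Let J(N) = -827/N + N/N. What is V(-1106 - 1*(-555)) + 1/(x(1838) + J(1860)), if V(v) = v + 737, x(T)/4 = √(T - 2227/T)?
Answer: 17379162431302254/93436366650809 + 20757600*√689457694/93436366650809 ≈ 186.01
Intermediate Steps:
x(T) = 4*√(T - 2227/T)
J(N) = 1 - 827/N (J(N) = -827/N + 1 = 1 - 827/N)
V(v) = 737 + v
V(-1106 - 1*(-555)) + 1/(x(1838) + J(1860)) = (737 + (-1106 - 1*(-555))) + 1/(4*√(1838 - 2227/1838) + (-827 + 1860)/1860) = (737 + (-1106 + 555)) + 1/(4*√(1838 - 2227*1/1838) + (1/1860)*1033) = (737 - 551) + 1/(4*√(1838 - 2227/1838) + 1033/1860) = 186 + 1/(4*√(3376017/1838) + 1033/1860) = 186 + 1/(4*(3*√689457694/1838) + 1033/1860) = 186 + 1/(6*√689457694/919 + 1033/1860) = 186 + 1/(1033/1860 + 6*√689457694/919)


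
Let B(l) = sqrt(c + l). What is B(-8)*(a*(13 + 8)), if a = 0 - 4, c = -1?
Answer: -252*I ≈ -252.0*I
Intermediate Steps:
a = -4 (a = 0 - 1*4 = 0 - 4 = -4)
B(l) = sqrt(-1 + l)
B(-8)*(a*(13 + 8)) = sqrt(-1 - 8)*(-4*(13 + 8)) = sqrt(-9)*(-4*21) = (3*I)*(-84) = -252*I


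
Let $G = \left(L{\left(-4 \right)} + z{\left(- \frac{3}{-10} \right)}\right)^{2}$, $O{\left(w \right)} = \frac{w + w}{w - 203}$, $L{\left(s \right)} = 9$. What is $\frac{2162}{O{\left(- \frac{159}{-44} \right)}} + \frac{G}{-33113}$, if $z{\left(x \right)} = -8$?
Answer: $- \frac{314030877428}{5264967} \approx -59645.0$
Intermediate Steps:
$O{\left(w \right)} = \frac{2 w}{-203 + w}$
$G = 1$ ($G = \left(9 - 8\right)^{2} = 1^{2} = 1$)
$\frac{2162}{O{\left(- \frac{159}{-44} \right)}} + \frac{G}{-33113} = \frac{2162}{2 \left(- \frac{159}{-44}\right) \frac{1}{-203 - \frac{159}{-44}}} + 1 \frac{1}{-33113} = \frac{2162}{2 \left(\left(-159\right) \left(- \frac{1}{44}\right)\right) \frac{1}{-203 - - \frac{159}{44}}} + 1 \left(- \frac{1}{33113}\right) = \frac{2162}{2 \cdot \frac{159}{44} \frac{1}{-203 + \frac{159}{44}}} - \frac{1}{33113} = \frac{2162}{2 \cdot \frac{159}{44} \frac{1}{- \frac{8773}{44}}} - \frac{1}{33113} = \frac{2162}{2 \cdot \frac{159}{44} \left(- \frac{44}{8773}\right)} - \frac{1}{33113} = \frac{2162}{- \frac{318}{8773}} - \frac{1}{33113} = 2162 \left(- \frac{8773}{318}\right) - \frac{1}{33113} = - \frac{9483613}{159} - \frac{1}{33113} = - \frac{314030877428}{5264967}$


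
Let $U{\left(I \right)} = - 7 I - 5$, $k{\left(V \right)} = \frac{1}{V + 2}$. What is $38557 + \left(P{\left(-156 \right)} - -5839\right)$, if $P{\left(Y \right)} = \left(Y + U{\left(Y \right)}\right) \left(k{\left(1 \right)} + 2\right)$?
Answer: $\frac{139705}{3} \approx 46568.0$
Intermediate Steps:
$k{\left(V \right)} = \frac{1}{2 + V}$
$U{\left(I \right)} = -5 - 7 I$
$P{\left(Y \right)} = - \frac{35}{3} - 14 Y$ ($P{\left(Y \right)} = \left(Y - \left(5 + 7 Y\right)\right) \left(\frac{1}{2 + 1} + 2\right) = \left(-5 - 6 Y\right) \left(\frac{1}{3} + 2\right) = \left(-5 - 6 Y\right) \frac{7}{3} = - \frac{35}{3} - 14 Y$)
$38557 + \left(P{\left(-156 \right)} - -5839\right) = 38557 - - \frac{24034}{3} = 38557 + \left(\left(- \frac{35}{3} + 2184\right) + 5839\right) = 38557 + \left(\frac{6517}{3} + 5839\right) = 38557 + \frac{24034}{3} = \frac{139705}{3}$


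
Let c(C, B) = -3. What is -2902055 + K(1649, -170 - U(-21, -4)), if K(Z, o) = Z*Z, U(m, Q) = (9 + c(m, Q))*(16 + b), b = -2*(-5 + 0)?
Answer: -182854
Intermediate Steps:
b = 10 (b = -2*(-5) = 10)
U(m, Q) = 156 (U(m, Q) = (9 - 3)*(16 + 10) = 6*26 = 156)
K(Z, o) = Z²
-2902055 + K(1649, -170 - U(-21, -4)) = -2902055 + 1649² = -2902055 + 2719201 = -182854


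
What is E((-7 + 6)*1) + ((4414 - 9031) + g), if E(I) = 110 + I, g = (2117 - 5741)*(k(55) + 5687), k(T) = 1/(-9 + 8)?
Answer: -20610572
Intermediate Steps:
k(T) = -1 (k(T) = 1/(-1) = -1)
g = -20606064 (g = (2117 - 5741)*(-1 + 5687) = -3624*5686 = -20606064)
E((-7 + 6)*1) + ((4414 - 9031) + g) = (110 + (-7 + 6)*1) + ((4414 - 9031) - 20606064) = (110 - 1*1) + (-4617 - 20606064) = (110 - 1) - 20610681 = 109 - 20610681 = -20610572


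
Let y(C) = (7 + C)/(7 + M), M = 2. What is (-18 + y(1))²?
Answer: 23716/81 ≈ 292.79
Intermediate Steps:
y(C) = 7/9 + C/9 (y(C) = (7 + C)/(7 + 2) = (7 + C)/9 = (7 + C)*(⅑) = 7/9 + C/9)
(-18 + y(1))² = (-18 + (7/9 + (⅑)*1))² = (-18 + (7/9 + ⅑))² = (-18 + 8/9)² = (-154/9)² = 23716/81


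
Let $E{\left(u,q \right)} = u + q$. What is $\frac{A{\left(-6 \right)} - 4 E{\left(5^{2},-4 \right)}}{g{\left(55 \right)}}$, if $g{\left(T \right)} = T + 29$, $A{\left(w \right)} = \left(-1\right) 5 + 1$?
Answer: $- \frac{22}{21} \approx -1.0476$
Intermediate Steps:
$E{\left(u,q \right)} = q + u$
$A{\left(w \right)} = -4$ ($A{\left(w \right)} = -5 + 1 = -4$)
$g{\left(T \right)} = 29 + T$
$\frac{A{\left(-6 \right)} - 4 E{\left(5^{2},-4 \right)}}{g{\left(55 \right)}} = \frac{-4 - 4 \left(-4 + 5^{2}\right)}{29 + 55} = \frac{-4 - 4 \left(-4 + 25\right)}{84} = \left(-4 - 84\right) \frac{1}{84} = \left(-88\right) \frac{1}{84} = - \frac{22}{21}$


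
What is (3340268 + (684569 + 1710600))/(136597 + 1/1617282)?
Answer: 9275819022234/220915869355 ≈ 41.988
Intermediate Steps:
(3340268 + (684569 + 1710600))/(136597 + 1/1617282) = (3340268 + 2395169)/(136597 + 1/1617282) = 5735437/(220915869355/1617282) = 5735437*(1617282/220915869355) = 9275819022234/220915869355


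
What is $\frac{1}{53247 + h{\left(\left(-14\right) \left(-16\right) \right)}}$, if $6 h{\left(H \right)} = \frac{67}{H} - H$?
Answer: $\frac{448}{23837953} \approx 1.8794 \cdot 10^{-5}$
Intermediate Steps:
$h{\left(H \right)} = - \frac{H}{6} + \frac{67}{6 H}$ ($h{\left(H \right)} = \frac{\frac{67}{H} - H}{6} = \frac{- H + \frac{67}{H}}{6} = - \frac{H}{6} + \frac{67}{6 H}$)
$\frac{1}{53247 + h{\left(\left(-14\right) \left(-16\right) \right)}} = \frac{1}{53247 + \frac{67 - \left(\left(-14\right) \left(-16\right)\right)^{2}}{6 \left(\left(-14\right) \left(-16\right)\right)}} = \frac{1}{53247 + \frac{67 - 224^{2}}{6 \cdot 224}} = \frac{1}{53247 + \frac{1}{6} \cdot \frac{1}{224} \left(67 - 50176\right)} = \frac{1}{53247 + \frac{1}{6} \cdot \frac{1}{224} \left(-50109\right)} = \frac{1}{53247 - \frac{16703}{448}} = \frac{1}{\frac{23837953}{448}} = \frac{448}{23837953}$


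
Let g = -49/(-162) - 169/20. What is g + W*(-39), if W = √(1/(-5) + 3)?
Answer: -13199/1620 - 39*√70/5 ≈ -73.407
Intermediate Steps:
W = √70/5 (W = √(1*(-⅕) + 3) = √(-⅕ + 3) = √(14/5) = √70/5 ≈ 1.6733)
g = -13199/1620 (g = -49*(-1/162) - 169*1/20 = 49/162 - 169/20 = -13199/1620 ≈ -8.1475)
g + W*(-39) = -13199/1620 + (√70/5)*(-39) = -13199/1620 - 39*√70/5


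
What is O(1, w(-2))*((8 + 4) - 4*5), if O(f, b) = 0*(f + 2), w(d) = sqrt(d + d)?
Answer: 0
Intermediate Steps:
w(d) = sqrt(2)*sqrt(d) (w(d) = sqrt(2*d) = sqrt(2)*sqrt(d))
O(f, b) = 0 (O(f, b) = 0*(2 + f) = 0)
O(1, w(-2))*((8 + 4) - 4*5) = 0*((8 + 4) - 4*5) = 0*(12 - 20) = 0*(-8) = 0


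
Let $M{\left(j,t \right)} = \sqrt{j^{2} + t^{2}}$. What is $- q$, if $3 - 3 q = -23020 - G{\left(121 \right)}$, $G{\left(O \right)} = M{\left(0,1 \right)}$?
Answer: $- \frac{23024}{3} \approx -7674.7$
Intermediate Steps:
$G{\left(O \right)} = 1$ ($G{\left(O \right)} = \sqrt{0^{2} + 1^{2}} = \sqrt{0 + 1} = \sqrt{1} = 1$)
$q = \frac{23024}{3}$ ($q = 1 - \frac{-23020 - 1}{3} = 1 - - \frac{23021}{3} = 1 + \frac{23021}{3} = \frac{23024}{3} \approx 7674.7$)
$- q = \left(-1\right) \frac{23024}{3} = - \frac{23024}{3}$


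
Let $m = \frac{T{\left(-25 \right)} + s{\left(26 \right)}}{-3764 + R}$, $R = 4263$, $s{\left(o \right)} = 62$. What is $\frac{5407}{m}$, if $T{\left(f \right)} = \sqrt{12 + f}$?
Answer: $\frac{167281766}{3857} - \frac{2698093 i \sqrt{13}}{3857} \approx 43371.0 - 2522.2 i$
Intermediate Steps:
$m = \frac{62}{499} + \frac{i \sqrt{13}}{499}$ ($m = \frac{\sqrt{12 - 25} + 62}{-3764 + 4263} = \frac{\sqrt{-13} + 62}{499} = \left(i \sqrt{13} + 62\right) \frac{1}{499} = \left(62 + i \sqrt{13}\right) \frac{1}{499} = \frac{62}{499} + \frac{i \sqrt{13}}{499} \approx 0.12425 + 0.0072256 i$)
$\frac{5407}{m} = \frac{5407}{\frac{62}{499} + \frac{i \sqrt{13}}{499}}$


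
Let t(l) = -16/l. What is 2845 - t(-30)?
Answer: 42667/15 ≈ 2844.5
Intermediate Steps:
2845 - t(-30) = 2845 - (-16)/(-30) = 2845 - (-16)*(-1)/30 = 2845 - 1*8/15 = 2845 - 8/15 = 42667/15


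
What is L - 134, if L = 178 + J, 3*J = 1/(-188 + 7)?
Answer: 23891/543 ≈ 43.998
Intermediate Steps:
J = -1/543 (J = 1/(3*(-188 + 7)) = (⅓)/(-181) = (⅓)*(-1/181) = -1/543 ≈ -0.0018416)
L = 96653/543 (L = 178 - 1/543 = 96653/543 ≈ 178.00)
L - 134 = 96653/543 - 134 = 23891/543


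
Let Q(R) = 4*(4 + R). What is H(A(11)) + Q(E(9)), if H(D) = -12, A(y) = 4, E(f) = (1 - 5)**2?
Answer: 68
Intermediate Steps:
E(f) = 16 (E(f) = (-4)**2 = 16)
Q(R) = 16 + 4*R
H(A(11)) + Q(E(9)) = -12 + (16 + 4*16) = -12 + (16 + 64) = -12 + 80 = 68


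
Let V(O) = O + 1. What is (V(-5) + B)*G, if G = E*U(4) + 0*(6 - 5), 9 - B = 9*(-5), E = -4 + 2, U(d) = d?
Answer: -400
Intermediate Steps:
V(O) = 1 + O
E = -2
B = 54 (B = 9 - 9*(-5) = 9 - 1*(-45) = 9 + 45 = 54)
G = -8 (G = -2*4 + 0*(6 - 5) = -8 + 0*1 = -8 + 0 = -8)
(V(-5) + B)*G = ((1 - 5) + 54)*(-8) = (-4 + 54)*(-8) = 50*(-8) = -400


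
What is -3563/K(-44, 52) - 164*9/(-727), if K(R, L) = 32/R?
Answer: 28505119/5816 ≈ 4901.2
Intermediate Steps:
-3563/K(-44, 52) - 164*9/(-727) = -3563/(32/(-44)) - 164*9/(-727) = -3563/(32*(-1/44)) - 1476*(-1/727) = -3563/(-8/11) + 1476/727 = -3563*(-11/8) + 1476/727 = 39193/8 + 1476/727 = 28505119/5816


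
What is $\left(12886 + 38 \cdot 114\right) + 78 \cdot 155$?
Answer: $29308$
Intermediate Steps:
$\left(12886 + 38 \cdot 114\right) + 78 \cdot 155 = \left(12886 + 4332\right) + 12090 = 17218 + 12090 = 29308$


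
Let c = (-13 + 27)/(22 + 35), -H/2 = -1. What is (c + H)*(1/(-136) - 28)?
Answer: -60944/969 ≈ -62.894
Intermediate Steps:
H = 2 (H = -2*(-1) = 2)
c = 14/57 ≈ 0.24561
(c + H)*(1/(-136) - 28) = (14/57 + 2)*(1/(-136) - 28) = 128*(-1/136 - 28)/57 = (128/57)*(-3809/136) = -60944/969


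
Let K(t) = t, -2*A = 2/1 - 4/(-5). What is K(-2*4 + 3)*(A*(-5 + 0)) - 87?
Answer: -122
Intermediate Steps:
A = -7/5 (A = -(2/1 - 4/(-5))/2 = -(2*1 - 4*(-⅕))/2 = -(2 + ⅘)/2 = -½*14/5 = -7/5 ≈ -1.4000)
K(-2*4 + 3)*(A*(-5 + 0)) - 87 = (-2*4 + 3)*(-7*(-5 + 0)/5) - 87 = (-8 + 3)*(-7/5*(-5)) - 87 = -5*7 - 87 = -35 - 87 = -122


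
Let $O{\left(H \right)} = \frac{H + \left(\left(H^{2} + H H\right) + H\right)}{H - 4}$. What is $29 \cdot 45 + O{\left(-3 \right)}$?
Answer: $\frac{9123}{7} \approx 1303.3$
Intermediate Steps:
$O{\left(H \right)} = \frac{2 H + 2 H^{2}}{-4 + H}$ ($O{\left(H \right)} = \frac{H + \left(\left(H^{2} + H^{2}\right) + H\right)}{-4 + H} = \frac{H + \left(2 H^{2} + H\right)}{-4 + H} = \frac{H + \left(H + 2 H^{2}\right)}{-4 + H} = \frac{2 H + 2 H^{2}}{-4 + H}$)
$29 \cdot 45 + O{\left(-3 \right)} = 29 \cdot 45 + 2 \left(-3\right) \frac{1}{-4 - 3} \left(1 - 3\right) = 1305 + 2 \left(-3\right) \frac{1}{-7} \left(-2\right) = 1305 + 2 \left(-3\right) \left(- \frac{1}{7}\right) \left(-2\right) = 1305 - \frac{12}{7} = \frac{9123}{7}$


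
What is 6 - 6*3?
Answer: -12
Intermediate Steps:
6 - 6*3 = 6 - 18 = -12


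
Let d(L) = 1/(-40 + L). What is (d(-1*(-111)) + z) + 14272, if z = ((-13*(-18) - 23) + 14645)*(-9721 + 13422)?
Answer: 3904739289/71 ≈ 5.4996e+7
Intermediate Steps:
z = 54982056 (z = ((234 - 23) + 14645)*3701 = (211 + 14645)*3701 = 14856*3701 = 54982056)
(d(-1*(-111)) + z) + 14272 = (1/(-40 - 1*(-111)) + 54982056) + 14272 = (1/(-40 + 111) + 54982056) + 14272 = (1/71 + 54982056) + 14272 = 3903725977/71 + 14272 = 3904739289/71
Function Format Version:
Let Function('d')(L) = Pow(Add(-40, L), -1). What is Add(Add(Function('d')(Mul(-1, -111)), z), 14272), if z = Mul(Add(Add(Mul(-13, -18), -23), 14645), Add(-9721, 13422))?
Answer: Rational(3904739289, 71) ≈ 5.4996e+7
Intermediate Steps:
z = 54982056 (z = Mul(Add(Add(234, -23), 14645), 3701) = Mul(Add(211, 14645), 3701) = Mul(14856, 3701) = 54982056)
Add(Add(Function('d')(Mul(-1, -111)), z), 14272) = Add(Add(Pow(Add(-40, Mul(-1, -111)), -1), 54982056), 14272) = Add(Add(Pow(Add(-40, 111), -1), 54982056), 14272) = Add(Add(Pow(71, -1), 54982056), 14272) = Add(Add(Rational(1, 71), 54982056), 14272) = Add(Rational(3903725977, 71), 14272) = Rational(3904739289, 71)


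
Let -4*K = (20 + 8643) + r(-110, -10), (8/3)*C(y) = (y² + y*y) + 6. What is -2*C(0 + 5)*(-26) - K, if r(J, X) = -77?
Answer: 6477/2 ≈ 3238.5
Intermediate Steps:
C(y) = 9/4 + 3*y²/4 (C(y) = 3*((y² + y*y) + 6)/8 = 3*((y² + y²) + 6)/8 = 3*(2*y² + 6)/8 = 3*(6 + 2*y²)/8 = 9/4 + 3*y²/4)
K = -4293/2 (K = -((20 + 8643) - 77)/4 = -(8663 - 77)/4 = -¼*8586 = -4293/2 ≈ -2146.5)
-2*C(0 + 5)*(-26) - K = -2*(9/4 + 3*(0 + 5)²/4)*(-26) - 1*(-4293/2) = -2*(9/4 + (¾)*5²)*(-26) + 4293/2 = -2*(9/4 + (¾)*25)*(-26) + 4293/2 = -2*(9/4 + 75/4)*(-26) + 4293/2 = -2*21*(-26) + 4293/2 = -42*(-26) + 4293/2 = 1092 + 4293/2 = 6477/2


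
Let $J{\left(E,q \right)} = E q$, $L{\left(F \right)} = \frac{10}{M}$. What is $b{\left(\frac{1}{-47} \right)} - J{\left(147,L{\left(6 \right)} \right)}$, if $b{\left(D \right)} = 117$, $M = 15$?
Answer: $19$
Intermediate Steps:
$L{\left(F \right)} = \frac{2}{3}$ ($L{\left(F \right)} = \frac{10}{15} = 10 \cdot \frac{1}{15} = \frac{2}{3}$)
$b{\left(\frac{1}{-47} \right)} - J{\left(147,L{\left(6 \right)} \right)} = 117 - 147 \cdot \frac{2}{3} = 117 - 98 = 19$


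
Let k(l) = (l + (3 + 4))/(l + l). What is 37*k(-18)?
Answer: 407/36 ≈ 11.306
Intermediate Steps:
k(l) = (7 + l)/(2*l) (k(l) = (l + 7)/((2*l)) = (7 + l)*(1/(2*l)) = (7 + l)/(2*l))
37*k(-18) = 37*((½)*(7 - 18)/(-18)) = 37*((½)*(-1/18)*(-11)) = 37*(11/36) = 407/36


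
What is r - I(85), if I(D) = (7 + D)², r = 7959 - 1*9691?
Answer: -10196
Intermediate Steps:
r = -1732 (r = 7959 - 9691 = -1732)
r - I(85) = -1732 - (7 + 85)² = -1732 - 1*92² = -1732 - 1*8464 = -1732 - 8464 = -10196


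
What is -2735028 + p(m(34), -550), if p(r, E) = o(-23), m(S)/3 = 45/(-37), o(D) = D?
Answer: -2735051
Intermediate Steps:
m(S) = -135/37 (m(S) = 3*(45/(-37)) = 3*(45*(-1/37)) = 3*(-45/37) = -135/37)
p(r, E) = -23
-2735028 + p(m(34), -550) = -2735028 - 23 = -2735051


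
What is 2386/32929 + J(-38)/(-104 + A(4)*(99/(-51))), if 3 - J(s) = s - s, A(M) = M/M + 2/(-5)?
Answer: 12931559/294352331 ≈ 0.043932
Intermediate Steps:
A(M) = ⅗ (A(M) = 1 + 2*(-⅕) = 1 - ⅖ = ⅗)
J(s) = 3 (J(s) = 3 - (s - s) = 3 - 1*0 = 3 + 0 = 3)
2386/32929 + J(-38)/(-104 + A(4)*(99/(-51))) = 2386/32929 + 3/(-104 + 3*(99/(-51))/5) = 2386*(1/32929) + 3/(-104 + 3*(99*(-1/51))/5) = 2386/32929 + 3/(-104 + (⅗)*(-33/17)) = 2386/32929 + 3/(-104 - 99/85) = 2386/32929 + 3/(-8939/85) = 2386/32929 + 3*(-85/8939) = 2386/32929 - 255/8939 = 12931559/294352331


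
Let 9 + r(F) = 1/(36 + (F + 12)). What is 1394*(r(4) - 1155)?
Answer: -42187319/26 ≈ -1.6226e+6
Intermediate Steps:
r(F) = -9 + 1/(48 + F) (r(F) = -9 + 1/(36 + (F + 12)) = -9 + 1/(36 + (12 + F)) = -9 + 1/(48 + F))
1394*(r(4) - 1155) = 1394*((-431 - 9*4)/(48 + 4) - 1155) = 1394*((-431 - 36)/52 - 1155) = 1394*((1/52)*(-467) - 1155) = 1394*(-467/52 - 1155) = 1394*(-60527/52) = -42187319/26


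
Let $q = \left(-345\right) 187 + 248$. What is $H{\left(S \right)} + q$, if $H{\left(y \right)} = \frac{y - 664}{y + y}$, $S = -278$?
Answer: $- \frac{17865755}{278} \approx -64265.0$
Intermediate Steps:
$q = -64267$ ($q = -64515 + 248 = -64267$)
$H{\left(y \right)} = \frac{-664 + y}{2 y}$
$H{\left(S \right)} + q = \frac{-664 - 278}{2 \left(-278\right)} - 64267 = \frac{1}{2} \left(- \frac{1}{278}\right) \left(-942\right) - 64267 = \frac{471}{278} - 64267 = - \frac{17865755}{278}$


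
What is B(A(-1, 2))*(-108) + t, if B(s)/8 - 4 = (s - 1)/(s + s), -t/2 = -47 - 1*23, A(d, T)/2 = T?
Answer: -3640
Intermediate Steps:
A(d, T) = 2*T
t = 140 (t = -2*(-47 - 1*23) = -2*(-47 - 23) = -2*(-70) = 140)
B(s) = 32 + 4*(-1 + s)/s (B(s) = 32 + 8*((s - 1)/(s + s)) = 32 + 8*((-1 + s)/((2*s))) = 32 + 8*((-1 + s)*(1/(2*s))) = 32 + 8*((-1 + s)/(2*s)) = 32 + 4*(-1 + s)/s)
B(A(-1, 2))*(-108) + t = (36 - 4/(2*2))*(-108) + 140 = (36 - 4/4)*(-108) + 140 = (36 - 4*1/4)*(-108) + 140 = (36 - 1)*(-108) + 140 = 35*(-108) + 140 = -3780 + 140 = -3640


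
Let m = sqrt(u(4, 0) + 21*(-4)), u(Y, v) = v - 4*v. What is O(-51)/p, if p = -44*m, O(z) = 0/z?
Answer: 0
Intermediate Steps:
O(z) = 0
u(Y, v) = -3*v
m = 2*I*sqrt(21) (m = sqrt(-3*0 + 21*(-4)) = sqrt(0 - 84) = sqrt(-84) = 2*I*sqrt(21) ≈ 9.1651*I)
p = -88*I*sqrt(21) ≈ -403.27*I
O(-51)/p = 0/((-88*I*sqrt(21))) = 0*(I*sqrt(21)/1848) = 0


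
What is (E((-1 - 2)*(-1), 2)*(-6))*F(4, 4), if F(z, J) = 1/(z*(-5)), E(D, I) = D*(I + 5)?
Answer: 63/10 ≈ 6.3000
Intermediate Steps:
E(D, I) = D*(5 + I)
F(z, J) = -1/(5*z) (F(z, J) = 1/(-5*z) = -1/(5*z))
(E((-1 - 2)*(-1), 2)*(-6))*F(4, 4) = ((((-1 - 2)*(-1))*(5 + 2))*(-6))*(-1/5/4) = ((-3*(-1)*7)*(-6))*(-1/5*1/4) = ((3*7)*(-6))*(-1/20) = (21*(-6))*(-1/20) = -126*(-1/20) = 63/10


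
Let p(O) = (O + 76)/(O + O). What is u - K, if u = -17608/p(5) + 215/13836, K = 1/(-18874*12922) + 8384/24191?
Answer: -598994701105775687779/275506493535309582 ≈ -2174.2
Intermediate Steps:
K = 2044772293761/5899938829148 (K = -1/18874*1/12922 + 8384*(1/24191) = -1/243889828 + 8384/24191 = 2044772293761/5899938829148 ≈ 0.34658)
p(O) = (76 + O)/(2*O) (p(O) = (76 + O)/((2*O)) = (76 + O)*(1/(2*O)) = (76 + O)/(2*O))
u = -812075155/373572 (u = -17608*10/(76 + 5) + 215/13836 = -17608/((½)*(⅕)*81) + 215*(1/13836) = -17608/81/10 + 215/13836 = -17608*10/81 + 215/13836 = -176080/81 + 215/13836 = -812075155/373572 ≈ -2173.8)
u - K = -812075155/373572 - 1*2044772293761/5899938829148 = -812075155/373572 - 2044772293761/5899938829148 = -598994701105775687779/275506493535309582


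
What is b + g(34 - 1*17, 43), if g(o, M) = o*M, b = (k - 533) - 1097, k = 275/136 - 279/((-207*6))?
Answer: -8415133/9384 ≈ -896.75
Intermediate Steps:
k = 21083/9384 (k = 275*(1/136) - 279/(-1242) = 275/136 - 279*(-1/1242) = 275/136 + 31/138 = 21083/9384 ≈ 2.2467)
b = -15274837/9384 (b = (21083/9384 - 533) - 1097 = -4980589/9384 - 1097 = -15274837/9384 ≈ -1627.8)
g(o, M) = M*o
b + g(34 - 1*17, 43) = -15274837/9384 + 43*(34 - 1*17) = -15274837/9384 + 43*(34 - 17) = -15274837/9384 + 43*17 = -15274837/9384 + 731 = -8415133/9384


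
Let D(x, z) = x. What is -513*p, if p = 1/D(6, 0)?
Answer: -171/2 ≈ -85.500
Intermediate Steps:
p = 1/6 ≈ 0.16667
-513*p = -513*1/6 = -171/2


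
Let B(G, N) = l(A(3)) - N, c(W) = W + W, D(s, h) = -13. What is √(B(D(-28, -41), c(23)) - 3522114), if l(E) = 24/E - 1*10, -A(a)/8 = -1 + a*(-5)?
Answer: I*√56354717/4 ≈ 1876.7*I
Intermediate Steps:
A(a) = 8 + 40*a (A(a) = -8*(-1 + a*(-5)) = -8*(-1 - 5*a) = 8 + 40*a)
c(W) = 2*W
l(E) = -10 + 24/E (l(E) = 24/E - 10 = -10 + 24/E)
B(G, N) = -157/16 - N (B(G, N) = (-10 + 24/(8 + 40*3)) - N = (-10 + 24/(8 + 120)) - N = (-10 + 24/128) - N = (-10 + 24*(1/128)) - N = (-10 + 3/16) - N = -157/16 - N)
√(B(D(-28, -41), c(23)) - 3522114) = √((-157/16 - 2*23) - 3522114) = √((-157/16 - 1*46) - 3522114) = √((-157/16 - 46) - 3522114) = √(-893/16 - 3522114) = √(-56354717/16) = I*√56354717/4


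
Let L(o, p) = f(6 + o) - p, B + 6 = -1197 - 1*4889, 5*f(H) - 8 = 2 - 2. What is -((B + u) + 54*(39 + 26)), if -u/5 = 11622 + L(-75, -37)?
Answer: 60885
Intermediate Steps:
f(H) = 8/5 (f(H) = 8/5 + (2 - 2)/5 = 8/5 + (⅕)*0 = 8/5 + 0 = 8/5)
B = -6092 (B = -6 + (-1197 - 1*4889) = -6 + (-1197 - 4889) = -6 - 6086 = -6092)
L(o, p) = 8/5 - p
u = -58303 (u = -5*(11622 + (8/5 - 1*(-37))) = -5*(11622 + (8/5 + 37)) = -5*(11622 + 193/5) = -5*58303/5 = -58303)
-((B + u) + 54*(39 + 26)) = -((-6092 - 58303) + 54*(39 + 26)) = -(-64395 + 54*65) = -(-64395 + 3510) = -1*(-60885) = 60885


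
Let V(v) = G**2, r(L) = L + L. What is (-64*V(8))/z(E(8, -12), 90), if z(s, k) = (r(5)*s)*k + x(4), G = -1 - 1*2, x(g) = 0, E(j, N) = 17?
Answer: -16/425 ≈ -0.037647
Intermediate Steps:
r(L) = 2*L
G = -3 (G = -1 - 2 = -3)
V(v) = 9 (V(v) = (-3)**2 = 9)
z(s, k) = 10*k*s (z(s, k) = ((2*5)*s)*k + 0 = (10*s)*k + 0 = 10*k*s + 0 = 10*k*s)
(-64*V(8))/z(E(8, -12), 90) = (-64*9)/((10*90*17)) = -576/15300 = -576*1/15300 = -16/425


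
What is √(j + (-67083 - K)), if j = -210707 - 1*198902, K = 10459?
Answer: I*√487151 ≈ 697.96*I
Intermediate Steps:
j = -409609 (j = -210707 - 198902 = -409609)
√(j + (-67083 - K)) = √(-409609 + (-67083 - 1*10459)) = √(-409609 + (-67083 - 10459)) = √(-409609 - 77542) = √(-487151) = I*√487151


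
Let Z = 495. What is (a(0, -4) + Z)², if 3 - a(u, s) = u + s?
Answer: 252004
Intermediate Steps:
a(u, s) = 3 - s - u (a(u, s) = 3 - (u + s) = 3 - (s + u) = 3 + (-s - u) = 3 - s - u)
(a(0, -4) + Z)² = ((3 - 1*(-4) - 1*0) + 495)² = ((3 + 4 + 0) + 495)² = (7 + 495)² = 502² = 252004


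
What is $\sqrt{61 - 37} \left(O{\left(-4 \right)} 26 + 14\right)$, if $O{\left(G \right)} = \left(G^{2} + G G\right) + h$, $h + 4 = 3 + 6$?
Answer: $1952 \sqrt{6} \approx 4781.4$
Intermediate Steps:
$h = 5$ ($h = -4 + \left(3 + 6\right) = -4 + 9 = 5$)
$O{\left(G \right)} = 5 + 2 G^{2}$ ($O{\left(G \right)} = \left(G^{2} + G G\right) + 5 = \left(G^{2} + G^{2}\right) + 5 = 2 G^{2} + 5 = 5 + 2 G^{2}$)
$\sqrt{61 - 37} \left(O{\left(-4 \right)} 26 + 14\right) = \sqrt{61 - 37} \left(\left(5 + 2 \left(-4\right)^{2}\right) 26 + 14\right) = \sqrt{24} \left(\left(5 + 2 \cdot 16\right) 26 + 14\right) = 2 \sqrt{6} \left(\left(5 + 32\right) 26 + 14\right) = 2 \sqrt{6} \left(37 \cdot 26 + 14\right) = 2 \sqrt{6} \left(962 + 14\right) = 2 \sqrt{6} \cdot 976 = 1952 \sqrt{6}$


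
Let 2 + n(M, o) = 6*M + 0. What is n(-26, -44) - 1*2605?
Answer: -2763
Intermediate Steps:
n(M, o) = -2 + 6*M (n(M, o) = -2 + (6*M + 0) = -2 + 6*M)
n(-26, -44) - 1*2605 = (-2 + 6*(-26)) - 1*2605 = (-2 - 156) - 2605 = -158 - 2605 = -2763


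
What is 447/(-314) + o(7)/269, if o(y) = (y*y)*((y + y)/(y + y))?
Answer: -104857/84466 ≈ -1.2414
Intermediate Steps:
o(y) = y² (o(y) = y²*((2*y)/((2*y))) = y²*((2*y)*(1/(2*y))) = y²*1 = y²)
447/(-314) + o(7)/269 = 447/(-314) + 7²/269 = 447*(-1/314) + 49*(1/269) = -447/314 + 49/269 = -104857/84466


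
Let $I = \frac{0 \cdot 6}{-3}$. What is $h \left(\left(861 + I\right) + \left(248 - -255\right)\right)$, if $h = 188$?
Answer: $256432$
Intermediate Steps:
$I = 0$ ($I = 0 \left(- \frac{1}{3}\right) = 0$)
$h \left(\left(861 + I\right) + \left(248 - -255\right)\right) = 188 \left(\left(861 + 0\right) + \left(248 - -255\right)\right) = 188 \left(861 + \left(248 + 255\right)\right) = 188 \left(861 + 503\right) = 188 \cdot 1364 = 256432$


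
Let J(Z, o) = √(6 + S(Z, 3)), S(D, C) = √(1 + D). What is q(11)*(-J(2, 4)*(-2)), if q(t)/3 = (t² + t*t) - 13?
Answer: 1374*√(6 + √3) ≈ 3820.6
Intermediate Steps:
q(t) = -39 + 6*t² (q(t) = 3*((t² + t*t) - 13) = 3*((t² + t²) - 13) = 3*(2*t² - 13) = 3*(-13 + 2*t²) = -39 + 6*t²)
J(Z, o) = √(6 + √(1 + Z))
q(11)*(-J(2, 4)*(-2)) = (-39 + 6*11²)*(-√(6 + √(1 + 2))*(-2)) = (-39 + 6*121)*(-√(6 + √3)*(-2)) = (-39 + 726)*(2*√(6 + √3)) = 687*(2*√(6 + √3)) = 1374*√(6 + √3)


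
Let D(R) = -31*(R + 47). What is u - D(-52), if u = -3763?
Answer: -3918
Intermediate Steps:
D(R) = -1457 - 31*R (D(R) = -31*(47 + R) = -1457 - 31*R)
u - D(-52) = -3763 - (-1457 - 31*(-52)) = -3763 - (-1457 + 1612) = -3763 - 1*155 = -3763 - 155 = -3918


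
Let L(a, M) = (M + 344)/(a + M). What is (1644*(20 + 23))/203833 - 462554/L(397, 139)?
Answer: -7219438042588/14064477 ≈ -5.1331e+5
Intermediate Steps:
L(a, M) = (344 + M)/(M + a)
(1644*(20 + 23))/203833 - 462554/L(397, 139) = (1644*(20 + 23))/203833 - 462554*(139 + 397)/(344 + 139) = (1644*43)*(1/203833) - 462554/(483/536) = 70692*(1/203833) - 462554/((1/536)*483) = 70692/203833 - 462554/483/536 = 70692/203833 - 462554*536/483 = 70692/203833 - 247928944/483 = -7219438042588/14064477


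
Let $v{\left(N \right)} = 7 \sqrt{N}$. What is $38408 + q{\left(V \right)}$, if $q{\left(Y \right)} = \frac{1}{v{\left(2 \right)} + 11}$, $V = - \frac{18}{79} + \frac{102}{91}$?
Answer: $\frac{883395}{23} - \frac{7 \sqrt{2}}{23} \approx 38408.0$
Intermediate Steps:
$V = \frac{6420}{7189}$ ($V = \left(-18\right) \frac{1}{79} + 102 \cdot \frac{1}{91} = - \frac{18}{79} + \frac{102}{91} = \frac{6420}{7189} \approx 0.89303$)
$q{\left(Y \right)} = \frac{1}{11 + 7 \sqrt{2}}$ ($q{\left(Y \right)} = \frac{1}{7 \sqrt{2} + 11} = \frac{1}{11 + 7 \sqrt{2}}$)
$38408 + q{\left(V \right)} = 38408 + \left(\frac{11}{23} - \frac{7 \sqrt{2}}{23}\right) = \frac{883395}{23} - \frac{7 \sqrt{2}}{23}$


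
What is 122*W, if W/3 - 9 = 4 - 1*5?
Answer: 2928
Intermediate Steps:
W = 24 (W = 27 + 3*(4 - 1*5) = 27 + 3*(4 - 5) = 27 + 3*(-1) = 27 - 3 = 24)
122*W = 122*24 = 2928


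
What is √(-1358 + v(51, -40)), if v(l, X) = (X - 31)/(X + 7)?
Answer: I*√1476519/33 ≈ 36.822*I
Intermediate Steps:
v(l, X) = (-31 + X)/(7 + X)
√(-1358 + v(51, -40)) = √(-1358 + (-31 - 40)/(7 - 40)) = √(-1358 - 71/(-33)) = √(-1358 - 1/33*(-71)) = √(-1358 + 71/33) = √(-44743/33) = I*√1476519/33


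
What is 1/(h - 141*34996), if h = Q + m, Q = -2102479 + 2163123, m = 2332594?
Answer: -1/2541198 ≈ -3.9352e-7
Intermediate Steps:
Q = 60644
h = 2393238 (h = 60644 + 2332594 = 2393238)
1/(h - 141*34996) = 1/(2393238 - 141*34996) = 1/(2393238 - 4934436) = 1/(-2541198) = -1/2541198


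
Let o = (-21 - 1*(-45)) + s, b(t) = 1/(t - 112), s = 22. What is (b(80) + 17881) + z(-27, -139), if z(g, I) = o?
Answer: 573663/32 ≈ 17927.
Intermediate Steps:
b(t) = 1/(-112 + t)
o = 46 (o = (-21 - 1*(-45)) + 22 = (-21 + 45) + 22 = 24 + 22 = 46)
z(g, I) = 46
(b(80) + 17881) + z(-27, -139) = (1/(-112 + 80) + 17881) + 46 = (1/(-32) + 17881) + 46 = (-1/32 + 17881) + 46 = 572191/32 + 46 = 573663/32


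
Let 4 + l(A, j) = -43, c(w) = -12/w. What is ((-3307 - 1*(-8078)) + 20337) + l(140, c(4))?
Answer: 25061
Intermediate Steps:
l(A, j) = -47 (l(A, j) = -4 - 43 = -47)
((-3307 - 1*(-8078)) + 20337) + l(140, c(4)) = ((-3307 - 1*(-8078)) + 20337) - 47 = ((-3307 + 8078) + 20337) - 47 = (4771 + 20337) - 47 = 25108 - 47 = 25061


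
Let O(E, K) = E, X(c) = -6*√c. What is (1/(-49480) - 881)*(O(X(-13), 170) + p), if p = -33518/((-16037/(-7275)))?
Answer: 1062959465502945/79351076 + 130775643*I*√13/24740 ≈ 1.3396e+7 + 19059.0*I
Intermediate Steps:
p = -243843450/16037 (p = -33518/((-16037*(-1/7275))) = -33518/16037/7275 = -33518*7275/16037 = -243843450/16037 ≈ -15205.)
(1/(-49480) - 881)*(O(X(-13), 170) + p) = (1/(-49480) - 881)*(-6*I*√13 - 243843450/16037) = (-1/49480 - 881)*(-6*I*√13 - 243843450/16037) = -43591881*(-6*I*√13 - 243843450/16037)/49480 = -43591881*(-243843450/16037 - 6*I*√13)/49480 = 1062959465502945/79351076 + 130775643*I*√13/24740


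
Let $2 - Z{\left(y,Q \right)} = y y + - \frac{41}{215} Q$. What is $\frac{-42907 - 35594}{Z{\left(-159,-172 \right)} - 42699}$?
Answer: $\frac{392505}{340054} \approx 1.1542$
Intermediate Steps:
$Z{\left(y,Q \right)} = 2 - y^{2} + \frac{41 Q}{215}$ ($Z{\left(y,Q \right)} = 2 - \left(y y + - \frac{41}{215} Q\right) = 2 - \left(y^{2} + \left(-41\right) \frac{1}{215} Q\right) = 2 - \left(y^{2} - \frac{41 Q}{215}\right) = 2 + \left(- y^{2} + \frac{41 Q}{215}\right) = 2 - y^{2} + \frac{41 Q}{215}$)
$\frac{-42907 - 35594}{Z{\left(-159,-172 \right)} - 42699} = \frac{-42907 - 35594}{\left(2 - \left(-159\right)^{2} + \frac{41}{215} \left(-172\right)\right) - 42699} = - \frac{78501}{\left(2 - 25281 - \frac{164}{5}\right) - 42699} = - \frac{78501}{- \frac{126559}{5} - 42699} = - \frac{78501}{- \frac{340054}{5}} = \left(-78501\right) \left(- \frac{5}{340054}\right) = \frac{392505}{340054}$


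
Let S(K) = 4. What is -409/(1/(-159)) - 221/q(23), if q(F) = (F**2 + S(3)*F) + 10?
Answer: 41034340/631 ≈ 65031.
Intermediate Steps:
q(F) = 10 + F**2 + 4*F (q(F) = (F**2 + 4*F) + 10 = 10 + F**2 + 4*F)
-409/(1/(-159)) - 221/q(23) = -409/(1/(-159)) - 221/(10 + 23**2 + 4*23) = -409/(-1/159) - 221/(10 + 529 + 92) = -409*(-159) - 221/631 = 65031 - 221*1/631 = 65031 - 221/631 = 41034340/631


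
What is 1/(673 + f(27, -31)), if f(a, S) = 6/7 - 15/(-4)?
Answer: 28/18973 ≈ 0.0014758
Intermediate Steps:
f(a, S) = 129/28 (f(a, S) = 6*(⅐) - 15*(-¼) = 6/7 + 15/4 = 129/28)
1/(673 + f(27, -31)) = 1/(673 + 129/28) = 1/(18973/28) = 28/18973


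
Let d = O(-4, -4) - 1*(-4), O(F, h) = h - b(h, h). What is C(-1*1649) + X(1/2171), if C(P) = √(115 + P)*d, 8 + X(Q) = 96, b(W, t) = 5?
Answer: 88 - 5*I*√1534 ≈ 88.0 - 195.83*I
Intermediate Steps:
X(Q) = 88 (X(Q) = -8 + 96 = 88)
O(F, h) = -5 + h (O(F, h) = h - 1*5 = h - 5 = -5 + h)
d = -5 (d = (-5 - 4) - 1*(-4) = -9 + 4 = -5)
C(P) = -5*√(115 + P) (C(P) = √(115 + P)*(-5) = -5*√(115 + P))
C(-1*1649) + X(1/2171) = -5*√(115 - 1*1649) + 88 = -5*√(115 - 1649) + 88 = -5*I*√1534 + 88 = 88 - 5*I*√1534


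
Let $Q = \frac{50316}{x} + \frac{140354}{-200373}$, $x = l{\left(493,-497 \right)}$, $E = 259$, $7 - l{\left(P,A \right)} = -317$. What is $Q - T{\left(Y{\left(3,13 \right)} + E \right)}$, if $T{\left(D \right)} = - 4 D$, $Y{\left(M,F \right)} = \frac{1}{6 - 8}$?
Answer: $\frac{2143462615}{1803357} \approx 1188.6$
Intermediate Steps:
$l{\left(P,A \right)} = 324$ ($l{\left(P,A \right)} = 7 - -317 = 7 + 317 = 324$)
$Y{\left(M,F \right)} = - \frac{1}{2}$ ($Y{\left(M,F \right)} = \frac{1}{-2} = - \frac{1}{2}$)
$x = 324$
$Q = \frac{278791477}{1803357}$ ($Q = \frac{50316}{324} + \frac{140354}{-200373} = 50316 \cdot \frac{1}{324} + 140354 \left(- \frac{1}{200373}\right) = \frac{4193}{27} - \frac{140354}{200373} = \frac{278791477}{1803357} \approx 154.6$)
$Q - T{\left(Y{\left(3,13 \right)} + E \right)} = \frac{278791477}{1803357} - - 4 \left(- \frac{1}{2} + 259\right) = \frac{278791477}{1803357} - \left(-4\right) \frac{517}{2} = \frac{278791477}{1803357} - -1034 = \frac{278791477}{1803357} + 1034 = \frac{2143462615}{1803357}$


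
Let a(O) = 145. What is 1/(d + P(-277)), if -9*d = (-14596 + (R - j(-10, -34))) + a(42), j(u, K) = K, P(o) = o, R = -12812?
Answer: 9/24736 ≈ 0.00036384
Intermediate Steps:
d = 27229/9 (d = -((-14596 + (-12812 - 1*(-34))) + 145)/9 = -((-14596 + (-12812 + 34)) + 145)/9 = -((-14596 - 12778) + 145)/9 = -(-27374 + 145)/9 = -⅑*(-27229) = 27229/9 ≈ 3025.4)
1/(d + P(-277)) = 1/(27229/9 - 277) = 1/(24736/9) = 9/24736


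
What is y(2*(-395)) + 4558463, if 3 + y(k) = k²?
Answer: 5182560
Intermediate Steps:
y(k) = -3 + k²
y(2*(-395)) + 4558463 = (-3 + (2*(-395))²) + 4558463 = (-3 + (-790)²) + 4558463 = (-3 + 624100) + 4558463 = 624097 + 4558463 = 5182560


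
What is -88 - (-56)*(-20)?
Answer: -1208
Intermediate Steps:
-88 - (-56)*(-20) = -88 - 56*20 = -88 - 1120 = -1208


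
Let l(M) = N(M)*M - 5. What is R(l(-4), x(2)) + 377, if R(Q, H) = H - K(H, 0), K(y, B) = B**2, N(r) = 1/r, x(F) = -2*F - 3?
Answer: 370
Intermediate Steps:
x(F) = -3 - 2*F
N(r) = 1/r
l(M) = -4 (l(M) = M/M - 5 = 1 - 5 = -4)
R(Q, H) = H (R(Q, H) = H - 1*0**2 = H - 1*0 = H + 0 = H)
R(l(-4), x(2)) + 377 = (-3 - 2*2) + 377 = (-3 - 4) + 377 = -7 + 377 = 370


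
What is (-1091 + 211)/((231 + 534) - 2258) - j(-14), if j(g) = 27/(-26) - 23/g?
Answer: -2035/135863 ≈ -0.014978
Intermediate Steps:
j(g) = -27/26 - 23/g (j(g) = 27*(-1/26) - 23/g = -27/26 - 23/g)
(-1091 + 211)/((231 + 534) - 2258) - j(-14) = (-1091 + 211)/((231 + 534) - 2258) - (-27/26 - 23/(-14)) = -880/(765 - 2258) - (-27/26 - 23*(-1/14)) = -880/(-1493) - (-27/26 + 23/14) = -880*(-1/1493) - 1*55/91 = 880/1493 - 55/91 = -2035/135863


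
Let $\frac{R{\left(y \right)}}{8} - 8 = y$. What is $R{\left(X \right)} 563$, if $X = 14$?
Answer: $99088$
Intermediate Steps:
$R{\left(y \right)} = 64 + 8 y$
$R{\left(X \right)} 563 = \left(64 + 8 \cdot 14\right) 563 = \left(64 + 112\right) 563 = 176 \cdot 563 = 99088$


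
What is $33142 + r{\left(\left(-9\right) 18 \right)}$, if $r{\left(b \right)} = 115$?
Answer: $33257$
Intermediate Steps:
$33142 + r{\left(\left(-9\right) 18 \right)} = 33142 + 115 = 33257$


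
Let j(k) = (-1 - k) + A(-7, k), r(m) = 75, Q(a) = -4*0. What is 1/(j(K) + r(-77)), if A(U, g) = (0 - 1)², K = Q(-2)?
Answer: 1/75 ≈ 0.013333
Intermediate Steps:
Q(a) = 0
K = 0
A(U, g) = 1 (A(U, g) = (-1)² = 1)
j(k) = -k (j(k) = (-1 - k) + 1 = -k)
1/(j(K) + r(-77)) = 1/(-1*0 + 75) = 1/(0 + 75) = 1/75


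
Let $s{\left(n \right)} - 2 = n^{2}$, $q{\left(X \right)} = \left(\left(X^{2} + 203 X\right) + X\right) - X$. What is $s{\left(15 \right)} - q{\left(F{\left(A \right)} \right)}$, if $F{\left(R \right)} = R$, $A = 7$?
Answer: $-1243$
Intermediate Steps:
$q{\left(X \right)} = X^{2} + 203 X$ ($q{\left(X \right)} = \left(X^{2} + 204 X\right) - X = X^{2} + 203 X$)
$s{\left(n \right)} = 2 + n^{2}$
$s{\left(15 \right)} - q{\left(F{\left(A \right)} \right)} = \left(2 + 15^{2}\right) - 7 \left(203 + 7\right) = \left(2 + 225\right) - 7 \cdot 210 = 227 - 1470 = -1243$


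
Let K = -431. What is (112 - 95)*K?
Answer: -7327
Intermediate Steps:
(112 - 95)*K = (112 - 95)*(-431) = 17*(-431) = -7327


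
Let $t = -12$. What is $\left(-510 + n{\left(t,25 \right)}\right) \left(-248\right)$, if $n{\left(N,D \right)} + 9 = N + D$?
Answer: $125488$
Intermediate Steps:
$n{\left(N,D \right)} = -9 + D + N$ ($n{\left(N,D \right)} = -9 + \left(N + D\right) = -9 + \left(D + N\right) = -9 + D + N$)
$\left(-510 + n{\left(t,25 \right)}\right) \left(-248\right) = \left(-510 - -4\right) \left(-248\right) = \left(-510 + 4\right) \left(-248\right) = \left(-506\right) \left(-248\right) = 125488$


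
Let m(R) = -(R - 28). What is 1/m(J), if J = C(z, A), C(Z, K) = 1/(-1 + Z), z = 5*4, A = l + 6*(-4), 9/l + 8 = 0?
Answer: 19/531 ≈ 0.035782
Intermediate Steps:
l = -9/8 (l = 9/(-8 + 0) = 9/(-8) = 9*(-⅛) = -9/8 ≈ -1.1250)
A = -201/8 (A = -9/8 + 6*(-4) = -9/8 - 24 = -201/8 ≈ -25.125)
z = 20
J = 1/19 (J = 1/(-1 + 20) = 1/19 ≈ 0.052632)
m(R) = 28 - R (m(R) = -(-28 + R) = 28 - R)
1/m(J) = 1/(28 - 1*1/19) = 1/(28 - 1/19) = 1/(531/19) = 19/531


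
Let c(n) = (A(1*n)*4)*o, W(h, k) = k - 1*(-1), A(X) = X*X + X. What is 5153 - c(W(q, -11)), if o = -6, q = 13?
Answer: 7313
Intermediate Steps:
A(X) = X + X² (A(X) = X² + X = X + X²)
W(h, k) = 1 + k (W(h, k) = k + 1 = 1 + k)
c(n) = -24*n*(1 + n) (c(n) = (((1*n)*(1 + 1*n))*4)*(-6) = ((n*(1 + n))*4)*(-6) = (4*n*(1 + n))*(-6) = -24*n*(1 + n))
5153 - c(W(q, -11)) = 5153 - (-24)*(1 - 11)*(1 + (1 - 11)) = 5153 - (-24)*(-10)*(1 - 10) = 5153 - (-24)*(-10)*(-9) = 5153 - 1*(-2160) = 5153 + 2160 = 7313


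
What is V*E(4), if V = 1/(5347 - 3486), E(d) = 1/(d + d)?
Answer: 1/14888 ≈ 6.7168e-5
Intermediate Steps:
E(d) = 1/(2*d)
V = 1/1861 ≈ 0.00053735
V*E(4) = ((½)/4)/1861 = ((½)*(¼))/1861 = (1/1861)*(⅛) = 1/14888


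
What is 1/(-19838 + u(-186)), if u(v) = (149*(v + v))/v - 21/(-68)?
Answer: -68/1328699 ≈ -5.1178e-5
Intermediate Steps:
u(v) = 20285/68 (u(v) = (149*(2*v))/v - 21*(-1/68) = (298*v)/v + 21/68 = 298 + 21/68 = 20285/68)
1/(-19838 + u(-186)) = 1/(-19838 + 20285/68) = 1/(-1328699/68) = -68/1328699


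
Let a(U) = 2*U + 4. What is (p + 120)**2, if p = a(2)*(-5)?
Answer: 6400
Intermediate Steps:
a(U) = 4 + 2*U
p = -40 (p = (4 + 2*2)*(-5) = (4 + 4)*(-5) = 8*(-5) = -40)
(p + 120)**2 = (-40 + 120)**2 = 80**2 = 6400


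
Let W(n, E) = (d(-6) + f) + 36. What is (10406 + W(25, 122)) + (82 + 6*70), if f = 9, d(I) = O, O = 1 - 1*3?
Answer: 10951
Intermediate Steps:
O = -2 (O = 1 - 3 = -2)
d(I) = -2
W(n, E) = 43 (W(n, E) = (-2 + 9) + 36 = 7 + 36 = 43)
(10406 + W(25, 122)) + (82 + 6*70) = (10406 + 43) + (82 + 6*70) = 10449 + (82 + 420) = 10449 + 502 = 10951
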